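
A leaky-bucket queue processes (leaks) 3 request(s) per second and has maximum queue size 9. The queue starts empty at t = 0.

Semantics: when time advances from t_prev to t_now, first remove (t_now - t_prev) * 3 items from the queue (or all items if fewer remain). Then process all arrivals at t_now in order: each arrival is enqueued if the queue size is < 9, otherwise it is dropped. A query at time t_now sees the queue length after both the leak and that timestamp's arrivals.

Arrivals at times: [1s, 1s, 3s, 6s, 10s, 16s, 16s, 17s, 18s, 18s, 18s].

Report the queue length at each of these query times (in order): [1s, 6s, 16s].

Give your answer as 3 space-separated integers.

Answer: 2 1 2

Derivation:
Queue lengths at query times:
  query t=1s: backlog = 2
  query t=6s: backlog = 1
  query t=16s: backlog = 2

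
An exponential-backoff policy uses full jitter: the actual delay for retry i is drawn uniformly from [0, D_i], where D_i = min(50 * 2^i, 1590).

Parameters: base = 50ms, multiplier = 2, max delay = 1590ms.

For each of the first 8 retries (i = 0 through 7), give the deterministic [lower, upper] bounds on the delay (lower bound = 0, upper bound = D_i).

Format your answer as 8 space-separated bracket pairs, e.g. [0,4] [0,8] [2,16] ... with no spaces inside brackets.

Answer: [0,50] [0,100] [0,200] [0,400] [0,800] [0,1590] [0,1590] [0,1590]

Derivation:
Computing bounds per retry:
  i=0: D_i=min(50*2^0,1590)=50, bounds=[0,50]
  i=1: D_i=min(50*2^1,1590)=100, bounds=[0,100]
  i=2: D_i=min(50*2^2,1590)=200, bounds=[0,200]
  i=3: D_i=min(50*2^3,1590)=400, bounds=[0,400]
  i=4: D_i=min(50*2^4,1590)=800, bounds=[0,800]
  i=5: D_i=min(50*2^5,1590)=1590, bounds=[0,1590]
  i=6: D_i=min(50*2^6,1590)=1590, bounds=[0,1590]
  i=7: D_i=min(50*2^7,1590)=1590, bounds=[0,1590]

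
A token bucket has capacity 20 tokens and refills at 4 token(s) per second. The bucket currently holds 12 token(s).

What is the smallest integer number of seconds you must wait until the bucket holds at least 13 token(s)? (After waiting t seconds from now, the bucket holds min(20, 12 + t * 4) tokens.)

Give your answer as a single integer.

Answer: 1

Derivation:
Need 12 + t * 4 >= 13, so t >= 1/4.
Smallest integer t = ceil(1/4) = 1.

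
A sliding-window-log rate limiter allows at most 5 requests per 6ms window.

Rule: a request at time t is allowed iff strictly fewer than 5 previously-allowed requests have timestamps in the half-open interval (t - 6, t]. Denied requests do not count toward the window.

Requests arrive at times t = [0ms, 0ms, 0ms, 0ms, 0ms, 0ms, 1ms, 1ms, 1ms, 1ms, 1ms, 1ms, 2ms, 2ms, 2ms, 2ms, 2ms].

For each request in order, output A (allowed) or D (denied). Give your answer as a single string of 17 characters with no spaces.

Tracking allowed requests in the window:
  req#1 t=0ms: ALLOW
  req#2 t=0ms: ALLOW
  req#3 t=0ms: ALLOW
  req#4 t=0ms: ALLOW
  req#5 t=0ms: ALLOW
  req#6 t=0ms: DENY
  req#7 t=1ms: DENY
  req#8 t=1ms: DENY
  req#9 t=1ms: DENY
  req#10 t=1ms: DENY
  req#11 t=1ms: DENY
  req#12 t=1ms: DENY
  req#13 t=2ms: DENY
  req#14 t=2ms: DENY
  req#15 t=2ms: DENY
  req#16 t=2ms: DENY
  req#17 t=2ms: DENY

Answer: AAAAADDDDDDDDDDDD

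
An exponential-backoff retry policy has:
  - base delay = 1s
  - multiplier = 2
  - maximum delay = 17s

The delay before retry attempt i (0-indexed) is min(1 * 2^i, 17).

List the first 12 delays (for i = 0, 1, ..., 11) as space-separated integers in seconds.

Answer: 1 2 4 8 16 17 17 17 17 17 17 17

Derivation:
Computing each delay:
  i=0: min(1*2^0, 17) = 1
  i=1: min(1*2^1, 17) = 2
  i=2: min(1*2^2, 17) = 4
  i=3: min(1*2^3, 17) = 8
  i=4: min(1*2^4, 17) = 16
  i=5: min(1*2^5, 17) = 17
  i=6: min(1*2^6, 17) = 17
  i=7: min(1*2^7, 17) = 17
  i=8: min(1*2^8, 17) = 17
  i=9: min(1*2^9, 17) = 17
  i=10: min(1*2^10, 17) = 17
  i=11: min(1*2^11, 17) = 17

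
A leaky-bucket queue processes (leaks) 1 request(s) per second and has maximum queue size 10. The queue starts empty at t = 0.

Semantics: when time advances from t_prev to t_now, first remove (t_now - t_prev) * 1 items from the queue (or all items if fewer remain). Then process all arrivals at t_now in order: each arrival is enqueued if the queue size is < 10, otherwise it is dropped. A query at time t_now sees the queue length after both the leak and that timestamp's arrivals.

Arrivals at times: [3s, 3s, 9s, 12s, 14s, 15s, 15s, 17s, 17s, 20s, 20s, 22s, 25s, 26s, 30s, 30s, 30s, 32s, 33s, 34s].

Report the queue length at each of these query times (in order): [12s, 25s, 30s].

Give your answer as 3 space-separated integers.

Answer: 1 1 3

Derivation:
Queue lengths at query times:
  query t=12s: backlog = 1
  query t=25s: backlog = 1
  query t=30s: backlog = 3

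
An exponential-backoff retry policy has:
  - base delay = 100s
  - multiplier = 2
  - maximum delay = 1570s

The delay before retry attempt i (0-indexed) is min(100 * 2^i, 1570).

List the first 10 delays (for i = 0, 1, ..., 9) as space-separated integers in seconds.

Computing each delay:
  i=0: min(100*2^0, 1570) = 100
  i=1: min(100*2^1, 1570) = 200
  i=2: min(100*2^2, 1570) = 400
  i=3: min(100*2^3, 1570) = 800
  i=4: min(100*2^4, 1570) = 1570
  i=5: min(100*2^5, 1570) = 1570
  i=6: min(100*2^6, 1570) = 1570
  i=7: min(100*2^7, 1570) = 1570
  i=8: min(100*2^8, 1570) = 1570
  i=9: min(100*2^9, 1570) = 1570

Answer: 100 200 400 800 1570 1570 1570 1570 1570 1570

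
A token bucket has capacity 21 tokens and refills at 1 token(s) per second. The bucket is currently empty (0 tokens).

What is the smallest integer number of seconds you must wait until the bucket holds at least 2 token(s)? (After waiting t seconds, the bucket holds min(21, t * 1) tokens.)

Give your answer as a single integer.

Need t * 1 >= 2, so t >= 2/1.
Smallest integer t = ceil(2/1) = 2.

Answer: 2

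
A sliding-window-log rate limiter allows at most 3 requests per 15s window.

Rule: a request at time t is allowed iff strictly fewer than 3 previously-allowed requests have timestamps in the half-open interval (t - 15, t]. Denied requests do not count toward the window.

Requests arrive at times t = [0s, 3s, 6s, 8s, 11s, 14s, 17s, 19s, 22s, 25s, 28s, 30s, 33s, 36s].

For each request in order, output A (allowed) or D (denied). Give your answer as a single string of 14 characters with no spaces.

Answer: AAADDDAAADDDAA

Derivation:
Tracking allowed requests in the window:
  req#1 t=0s: ALLOW
  req#2 t=3s: ALLOW
  req#3 t=6s: ALLOW
  req#4 t=8s: DENY
  req#5 t=11s: DENY
  req#6 t=14s: DENY
  req#7 t=17s: ALLOW
  req#8 t=19s: ALLOW
  req#9 t=22s: ALLOW
  req#10 t=25s: DENY
  req#11 t=28s: DENY
  req#12 t=30s: DENY
  req#13 t=33s: ALLOW
  req#14 t=36s: ALLOW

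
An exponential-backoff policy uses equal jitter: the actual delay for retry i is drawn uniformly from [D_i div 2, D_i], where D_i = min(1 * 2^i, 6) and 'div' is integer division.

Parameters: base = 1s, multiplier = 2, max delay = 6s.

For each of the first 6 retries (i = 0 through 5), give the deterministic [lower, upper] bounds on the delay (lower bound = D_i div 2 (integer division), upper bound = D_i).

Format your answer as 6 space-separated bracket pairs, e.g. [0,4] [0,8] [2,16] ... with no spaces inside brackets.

Computing bounds per retry:
  i=0: D_i=min(1*2^0,6)=1, bounds=[0,1]
  i=1: D_i=min(1*2^1,6)=2, bounds=[1,2]
  i=2: D_i=min(1*2^2,6)=4, bounds=[2,4]
  i=3: D_i=min(1*2^3,6)=6, bounds=[3,6]
  i=4: D_i=min(1*2^4,6)=6, bounds=[3,6]
  i=5: D_i=min(1*2^5,6)=6, bounds=[3,6]

Answer: [0,1] [1,2] [2,4] [3,6] [3,6] [3,6]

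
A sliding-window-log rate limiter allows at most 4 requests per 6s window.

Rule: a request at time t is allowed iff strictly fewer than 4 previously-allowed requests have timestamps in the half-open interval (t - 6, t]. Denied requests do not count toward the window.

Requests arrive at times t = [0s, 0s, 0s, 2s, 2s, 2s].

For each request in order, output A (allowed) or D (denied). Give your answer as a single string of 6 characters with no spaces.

Tracking allowed requests in the window:
  req#1 t=0s: ALLOW
  req#2 t=0s: ALLOW
  req#3 t=0s: ALLOW
  req#4 t=2s: ALLOW
  req#5 t=2s: DENY
  req#6 t=2s: DENY

Answer: AAAADD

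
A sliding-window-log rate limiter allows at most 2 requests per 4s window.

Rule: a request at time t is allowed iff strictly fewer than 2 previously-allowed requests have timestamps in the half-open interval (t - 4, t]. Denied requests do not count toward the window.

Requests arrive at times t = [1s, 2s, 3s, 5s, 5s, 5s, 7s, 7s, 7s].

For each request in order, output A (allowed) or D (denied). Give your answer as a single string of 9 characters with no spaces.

Tracking allowed requests in the window:
  req#1 t=1s: ALLOW
  req#2 t=2s: ALLOW
  req#3 t=3s: DENY
  req#4 t=5s: ALLOW
  req#5 t=5s: DENY
  req#6 t=5s: DENY
  req#7 t=7s: ALLOW
  req#8 t=7s: DENY
  req#9 t=7s: DENY

Answer: AADADDADD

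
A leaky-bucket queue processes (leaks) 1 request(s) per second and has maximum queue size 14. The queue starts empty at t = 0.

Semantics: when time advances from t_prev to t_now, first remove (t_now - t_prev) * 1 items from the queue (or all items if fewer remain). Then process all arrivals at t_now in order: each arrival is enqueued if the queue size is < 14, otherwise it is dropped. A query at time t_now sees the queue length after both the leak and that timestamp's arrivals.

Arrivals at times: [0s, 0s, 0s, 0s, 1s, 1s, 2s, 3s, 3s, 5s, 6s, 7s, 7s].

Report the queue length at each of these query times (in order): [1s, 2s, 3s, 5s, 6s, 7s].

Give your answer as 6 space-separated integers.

Queue lengths at query times:
  query t=1s: backlog = 5
  query t=2s: backlog = 5
  query t=3s: backlog = 6
  query t=5s: backlog = 5
  query t=6s: backlog = 5
  query t=7s: backlog = 6

Answer: 5 5 6 5 5 6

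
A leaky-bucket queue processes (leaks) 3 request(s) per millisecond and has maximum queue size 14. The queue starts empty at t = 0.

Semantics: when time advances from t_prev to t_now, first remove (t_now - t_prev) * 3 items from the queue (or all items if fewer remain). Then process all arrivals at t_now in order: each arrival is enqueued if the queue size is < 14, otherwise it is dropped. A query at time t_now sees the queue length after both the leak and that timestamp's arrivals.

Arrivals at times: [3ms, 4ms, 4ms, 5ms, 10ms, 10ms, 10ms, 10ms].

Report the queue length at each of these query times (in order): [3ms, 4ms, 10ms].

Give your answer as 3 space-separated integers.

Queue lengths at query times:
  query t=3ms: backlog = 1
  query t=4ms: backlog = 2
  query t=10ms: backlog = 4

Answer: 1 2 4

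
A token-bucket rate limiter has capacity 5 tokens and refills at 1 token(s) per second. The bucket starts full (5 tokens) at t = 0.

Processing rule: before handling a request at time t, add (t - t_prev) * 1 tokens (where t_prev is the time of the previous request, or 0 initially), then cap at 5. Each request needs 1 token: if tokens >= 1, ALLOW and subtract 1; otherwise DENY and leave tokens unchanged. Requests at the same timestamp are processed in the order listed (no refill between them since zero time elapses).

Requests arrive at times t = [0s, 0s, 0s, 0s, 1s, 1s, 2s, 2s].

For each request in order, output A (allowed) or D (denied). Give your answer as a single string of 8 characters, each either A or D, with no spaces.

Simulating step by step:
  req#1 t=0s: ALLOW
  req#2 t=0s: ALLOW
  req#3 t=0s: ALLOW
  req#4 t=0s: ALLOW
  req#5 t=1s: ALLOW
  req#6 t=1s: ALLOW
  req#7 t=2s: ALLOW
  req#8 t=2s: DENY

Answer: AAAAAAAD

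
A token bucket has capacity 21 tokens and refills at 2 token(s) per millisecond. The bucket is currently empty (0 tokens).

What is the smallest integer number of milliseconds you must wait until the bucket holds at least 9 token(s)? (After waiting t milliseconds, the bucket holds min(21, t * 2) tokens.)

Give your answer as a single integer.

Need t * 2 >= 9, so t >= 9/2.
Smallest integer t = ceil(9/2) = 5.

Answer: 5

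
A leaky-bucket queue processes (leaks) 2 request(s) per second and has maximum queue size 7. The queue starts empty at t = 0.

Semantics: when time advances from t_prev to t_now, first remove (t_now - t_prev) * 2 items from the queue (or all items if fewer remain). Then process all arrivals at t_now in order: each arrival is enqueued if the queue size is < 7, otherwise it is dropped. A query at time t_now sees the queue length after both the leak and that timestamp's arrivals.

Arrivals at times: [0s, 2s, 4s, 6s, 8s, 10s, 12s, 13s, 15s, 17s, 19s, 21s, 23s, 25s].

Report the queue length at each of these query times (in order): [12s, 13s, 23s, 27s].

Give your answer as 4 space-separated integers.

Answer: 1 1 1 0

Derivation:
Queue lengths at query times:
  query t=12s: backlog = 1
  query t=13s: backlog = 1
  query t=23s: backlog = 1
  query t=27s: backlog = 0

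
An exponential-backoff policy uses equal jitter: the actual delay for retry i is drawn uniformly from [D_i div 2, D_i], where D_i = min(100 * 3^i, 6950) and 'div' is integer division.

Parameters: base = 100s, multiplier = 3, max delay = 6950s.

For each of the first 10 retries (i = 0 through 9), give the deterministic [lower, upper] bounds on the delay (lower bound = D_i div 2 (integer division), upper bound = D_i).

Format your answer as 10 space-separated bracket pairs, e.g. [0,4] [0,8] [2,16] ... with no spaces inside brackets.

Computing bounds per retry:
  i=0: D_i=min(100*3^0,6950)=100, bounds=[50,100]
  i=1: D_i=min(100*3^1,6950)=300, bounds=[150,300]
  i=2: D_i=min(100*3^2,6950)=900, bounds=[450,900]
  i=3: D_i=min(100*3^3,6950)=2700, bounds=[1350,2700]
  i=4: D_i=min(100*3^4,6950)=6950, bounds=[3475,6950]
  i=5: D_i=min(100*3^5,6950)=6950, bounds=[3475,6950]
  i=6: D_i=min(100*3^6,6950)=6950, bounds=[3475,6950]
  i=7: D_i=min(100*3^7,6950)=6950, bounds=[3475,6950]
  i=8: D_i=min(100*3^8,6950)=6950, bounds=[3475,6950]
  i=9: D_i=min(100*3^9,6950)=6950, bounds=[3475,6950]

Answer: [50,100] [150,300] [450,900] [1350,2700] [3475,6950] [3475,6950] [3475,6950] [3475,6950] [3475,6950] [3475,6950]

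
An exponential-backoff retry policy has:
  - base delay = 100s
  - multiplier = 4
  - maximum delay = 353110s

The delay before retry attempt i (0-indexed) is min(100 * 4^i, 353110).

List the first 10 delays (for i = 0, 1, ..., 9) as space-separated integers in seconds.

Answer: 100 400 1600 6400 25600 102400 353110 353110 353110 353110

Derivation:
Computing each delay:
  i=0: min(100*4^0, 353110) = 100
  i=1: min(100*4^1, 353110) = 400
  i=2: min(100*4^2, 353110) = 1600
  i=3: min(100*4^3, 353110) = 6400
  i=4: min(100*4^4, 353110) = 25600
  i=5: min(100*4^5, 353110) = 102400
  i=6: min(100*4^6, 353110) = 353110
  i=7: min(100*4^7, 353110) = 353110
  i=8: min(100*4^8, 353110) = 353110
  i=9: min(100*4^9, 353110) = 353110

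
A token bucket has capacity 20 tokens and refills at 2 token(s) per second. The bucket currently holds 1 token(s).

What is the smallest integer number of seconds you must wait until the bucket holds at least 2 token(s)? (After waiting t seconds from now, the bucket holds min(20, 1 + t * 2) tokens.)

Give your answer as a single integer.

Answer: 1

Derivation:
Need 1 + t * 2 >= 2, so t >= 1/2.
Smallest integer t = ceil(1/2) = 1.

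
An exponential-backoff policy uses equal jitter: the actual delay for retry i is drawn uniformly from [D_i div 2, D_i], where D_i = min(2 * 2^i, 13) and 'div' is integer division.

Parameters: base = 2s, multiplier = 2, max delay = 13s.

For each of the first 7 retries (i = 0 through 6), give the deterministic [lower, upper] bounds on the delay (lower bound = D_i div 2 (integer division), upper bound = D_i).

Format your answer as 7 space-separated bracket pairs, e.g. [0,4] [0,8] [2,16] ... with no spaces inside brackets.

Computing bounds per retry:
  i=0: D_i=min(2*2^0,13)=2, bounds=[1,2]
  i=1: D_i=min(2*2^1,13)=4, bounds=[2,4]
  i=2: D_i=min(2*2^2,13)=8, bounds=[4,8]
  i=3: D_i=min(2*2^3,13)=13, bounds=[6,13]
  i=4: D_i=min(2*2^4,13)=13, bounds=[6,13]
  i=5: D_i=min(2*2^5,13)=13, bounds=[6,13]
  i=6: D_i=min(2*2^6,13)=13, bounds=[6,13]

Answer: [1,2] [2,4] [4,8] [6,13] [6,13] [6,13] [6,13]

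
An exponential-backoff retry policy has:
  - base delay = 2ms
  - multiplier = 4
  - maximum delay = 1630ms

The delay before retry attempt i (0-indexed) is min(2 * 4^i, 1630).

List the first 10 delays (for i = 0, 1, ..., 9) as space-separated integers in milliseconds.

Answer: 2 8 32 128 512 1630 1630 1630 1630 1630

Derivation:
Computing each delay:
  i=0: min(2*4^0, 1630) = 2
  i=1: min(2*4^1, 1630) = 8
  i=2: min(2*4^2, 1630) = 32
  i=3: min(2*4^3, 1630) = 128
  i=4: min(2*4^4, 1630) = 512
  i=5: min(2*4^5, 1630) = 1630
  i=6: min(2*4^6, 1630) = 1630
  i=7: min(2*4^7, 1630) = 1630
  i=8: min(2*4^8, 1630) = 1630
  i=9: min(2*4^9, 1630) = 1630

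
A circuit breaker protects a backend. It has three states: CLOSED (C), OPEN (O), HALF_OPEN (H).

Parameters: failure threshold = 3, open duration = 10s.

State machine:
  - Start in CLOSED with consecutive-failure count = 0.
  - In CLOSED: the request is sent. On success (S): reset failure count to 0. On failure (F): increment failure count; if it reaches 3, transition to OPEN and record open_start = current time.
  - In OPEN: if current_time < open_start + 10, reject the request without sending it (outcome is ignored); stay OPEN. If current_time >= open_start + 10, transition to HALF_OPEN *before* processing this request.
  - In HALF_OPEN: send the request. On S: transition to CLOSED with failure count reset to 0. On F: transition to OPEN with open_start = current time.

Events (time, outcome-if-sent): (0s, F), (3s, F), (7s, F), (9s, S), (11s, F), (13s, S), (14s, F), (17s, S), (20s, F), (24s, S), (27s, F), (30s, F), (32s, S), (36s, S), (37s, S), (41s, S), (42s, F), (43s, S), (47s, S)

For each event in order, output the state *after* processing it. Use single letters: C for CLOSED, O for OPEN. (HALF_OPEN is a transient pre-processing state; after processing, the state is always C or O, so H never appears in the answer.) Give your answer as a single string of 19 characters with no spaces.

Answer: CCOOOOOCCCCCCCCCCCC

Derivation:
State after each event:
  event#1 t=0s outcome=F: state=CLOSED
  event#2 t=3s outcome=F: state=CLOSED
  event#3 t=7s outcome=F: state=OPEN
  event#4 t=9s outcome=S: state=OPEN
  event#5 t=11s outcome=F: state=OPEN
  event#6 t=13s outcome=S: state=OPEN
  event#7 t=14s outcome=F: state=OPEN
  event#8 t=17s outcome=S: state=CLOSED
  event#9 t=20s outcome=F: state=CLOSED
  event#10 t=24s outcome=S: state=CLOSED
  event#11 t=27s outcome=F: state=CLOSED
  event#12 t=30s outcome=F: state=CLOSED
  event#13 t=32s outcome=S: state=CLOSED
  event#14 t=36s outcome=S: state=CLOSED
  event#15 t=37s outcome=S: state=CLOSED
  event#16 t=41s outcome=S: state=CLOSED
  event#17 t=42s outcome=F: state=CLOSED
  event#18 t=43s outcome=S: state=CLOSED
  event#19 t=47s outcome=S: state=CLOSED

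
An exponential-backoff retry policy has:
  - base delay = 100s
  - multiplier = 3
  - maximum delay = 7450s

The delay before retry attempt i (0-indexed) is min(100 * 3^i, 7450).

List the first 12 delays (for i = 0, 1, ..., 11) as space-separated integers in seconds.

Computing each delay:
  i=0: min(100*3^0, 7450) = 100
  i=1: min(100*3^1, 7450) = 300
  i=2: min(100*3^2, 7450) = 900
  i=3: min(100*3^3, 7450) = 2700
  i=4: min(100*3^4, 7450) = 7450
  i=5: min(100*3^5, 7450) = 7450
  i=6: min(100*3^6, 7450) = 7450
  i=7: min(100*3^7, 7450) = 7450
  i=8: min(100*3^8, 7450) = 7450
  i=9: min(100*3^9, 7450) = 7450
  i=10: min(100*3^10, 7450) = 7450
  i=11: min(100*3^11, 7450) = 7450

Answer: 100 300 900 2700 7450 7450 7450 7450 7450 7450 7450 7450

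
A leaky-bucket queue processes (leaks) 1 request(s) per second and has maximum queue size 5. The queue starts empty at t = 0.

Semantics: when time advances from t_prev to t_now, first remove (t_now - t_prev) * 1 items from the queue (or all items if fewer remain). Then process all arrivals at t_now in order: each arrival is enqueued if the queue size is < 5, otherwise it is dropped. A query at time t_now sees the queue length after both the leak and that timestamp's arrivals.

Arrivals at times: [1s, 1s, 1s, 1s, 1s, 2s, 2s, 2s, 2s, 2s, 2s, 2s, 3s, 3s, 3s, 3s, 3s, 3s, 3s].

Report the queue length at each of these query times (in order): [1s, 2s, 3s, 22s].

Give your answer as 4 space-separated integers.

Queue lengths at query times:
  query t=1s: backlog = 5
  query t=2s: backlog = 5
  query t=3s: backlog = 5
  query t=22s: backlog = 0

Answer: 5 5 5 0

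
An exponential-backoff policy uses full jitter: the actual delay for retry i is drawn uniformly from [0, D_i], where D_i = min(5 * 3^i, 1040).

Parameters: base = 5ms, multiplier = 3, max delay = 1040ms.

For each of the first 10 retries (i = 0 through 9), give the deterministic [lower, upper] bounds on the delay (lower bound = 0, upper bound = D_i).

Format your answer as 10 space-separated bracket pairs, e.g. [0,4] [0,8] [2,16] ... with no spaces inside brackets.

Computing bounds per retry:
  i=0: D_i=min(5*3^0,1040)=5, bounds=[0,5]
  i=1: D_i=min(5*3^1,1040)=15, bounds=[0,15]
  i=2: D_i=min(5*3^2,1040)=45, bounds=[0,45]
  i=3: D_i=min(5*3^3,1040)=135, bounds=[0,135]
  i=4: D_i=min(5*3^4,1040)=405, bounds=[0,405]
  i=5: D_i=min(5*3^5,1040)=1040, bounds=[0,1040]
  i=6: D_i=min(5*3^6,1040)=1040, bounds=[0,1040]
  i=7: D_i=min(5*3^7,1040)=1040, bounds=[0,1040]
  i=8: D_i=min(5*3^8,1040)=1040, bounds=[0,1040]
  i=9: D_i=min(5*3^9,1040)=1040, bounds=[0,1040]

Answer: [0,5] [0,15] [0,45] [0,135] [0,405] [0,1040] [0,1040] [0,1040] [0,1040] [0,1040]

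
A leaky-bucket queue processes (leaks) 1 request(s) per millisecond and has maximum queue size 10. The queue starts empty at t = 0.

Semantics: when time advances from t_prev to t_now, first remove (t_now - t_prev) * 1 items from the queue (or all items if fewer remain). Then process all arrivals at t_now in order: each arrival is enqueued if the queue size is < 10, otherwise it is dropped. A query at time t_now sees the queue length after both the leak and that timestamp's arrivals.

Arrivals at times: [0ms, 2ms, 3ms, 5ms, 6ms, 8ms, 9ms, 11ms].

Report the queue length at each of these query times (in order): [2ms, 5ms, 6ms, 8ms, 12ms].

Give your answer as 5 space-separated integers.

Answer: 1 1 1 1 0

Derivation:
Queue lengths at query times:
  query t=2ms: backlog = 1
  query t=5ms: backlog = 1
  query t=6ms: backlog = 1
  query t=8ms: backlog = 1
  query t=12ms: backlog = 0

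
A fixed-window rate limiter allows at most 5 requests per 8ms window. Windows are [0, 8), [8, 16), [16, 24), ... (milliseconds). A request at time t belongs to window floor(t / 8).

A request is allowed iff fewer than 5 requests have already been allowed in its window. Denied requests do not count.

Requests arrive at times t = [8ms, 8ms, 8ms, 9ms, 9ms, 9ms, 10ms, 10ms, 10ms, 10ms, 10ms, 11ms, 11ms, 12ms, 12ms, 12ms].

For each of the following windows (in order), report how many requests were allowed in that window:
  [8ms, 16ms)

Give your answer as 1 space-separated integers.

Processing requests:
  req#1 t=8ms (window 1): ALLOW
  req#2 t=8ms (window 1): ALLOW
  req#3 t=8ms (window 1): ALLOW
  req#4 t=9ms (window 1): ALLOW
  req#5 t=9ms (window 1): ALLOW
  req#6 t=9ms (window 1): DENY
  req#7 t=10ms (window 1): DENY
  req#8 t=10ms (window 1): DENY
  req#9 t=10ms (window 1): DENY
  req#10 t=10ms (window 1): DENY
  req#11 t=10ms (window 1): DENY
  req#12 t=11ms (window 1): DENY
  req#13 t=11ms (window 1): DENY
  req#14 t=12ms (window 1): DENY
  req#15 t=12ms (window 1): DENY
  req#16 t=12ms (window 1): DENY

Allowed counts by window: 5

Answer: 5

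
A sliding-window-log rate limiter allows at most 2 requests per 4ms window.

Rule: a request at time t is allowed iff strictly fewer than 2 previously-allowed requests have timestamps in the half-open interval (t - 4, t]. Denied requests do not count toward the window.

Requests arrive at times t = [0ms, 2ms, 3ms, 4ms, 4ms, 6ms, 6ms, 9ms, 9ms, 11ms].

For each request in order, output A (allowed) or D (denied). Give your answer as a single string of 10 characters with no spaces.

Tracking allowed requests in the window:
  req#1 t=0ms: ALLOW
  req#2 t=2ms: ALLOW
  req#3 t=3ms: DENY
  req#4 t=4ms: ALLOW
  req#5 t=4ms: DENY
  req#6 t=6ms: ALLOW
  req#7 t=6ms: DENY
  req#8 t=9ms: ALLOW
  req#9 t=9ms: DENY
  req#10 t=11ms: ALLOW

Answer: AADADADADA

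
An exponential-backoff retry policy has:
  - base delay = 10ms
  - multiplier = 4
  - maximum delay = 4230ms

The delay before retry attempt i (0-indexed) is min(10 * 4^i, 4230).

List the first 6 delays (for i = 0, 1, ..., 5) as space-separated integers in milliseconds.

Computing each delay:
  i=0: min(10*4^0, 4230) = 10
  i=1: min(10*4^1, 4230) = 40
  i=2: min(10*4^2, 4230) = 160
  i=3: min(10*4^3, 4230) = 640
  i=4: min(10*4^4, 4230) = 2560
  i=5: min(10*4^5, 4230) = 4230

Answer: 10 40 160 640 2560 4230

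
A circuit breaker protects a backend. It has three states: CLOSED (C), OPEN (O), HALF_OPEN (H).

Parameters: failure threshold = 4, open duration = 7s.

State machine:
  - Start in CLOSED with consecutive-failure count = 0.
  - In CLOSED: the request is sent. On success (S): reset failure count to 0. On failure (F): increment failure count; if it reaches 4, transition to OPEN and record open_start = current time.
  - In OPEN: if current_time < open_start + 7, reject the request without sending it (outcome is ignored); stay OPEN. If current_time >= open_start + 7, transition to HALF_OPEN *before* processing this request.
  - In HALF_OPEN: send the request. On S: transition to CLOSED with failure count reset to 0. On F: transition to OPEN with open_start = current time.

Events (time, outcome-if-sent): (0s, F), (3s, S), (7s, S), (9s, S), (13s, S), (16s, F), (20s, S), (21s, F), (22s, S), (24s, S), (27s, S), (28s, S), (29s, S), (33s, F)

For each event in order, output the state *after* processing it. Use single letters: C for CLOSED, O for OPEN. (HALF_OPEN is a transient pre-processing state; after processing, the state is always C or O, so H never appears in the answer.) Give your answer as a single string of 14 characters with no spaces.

Answer: CCCCCCCCCCCCCC

Derivation:
State after each event:
  event#1 t=0s outcome=F: state=CLOSED
  event#2 t=3s outcome=S: state=CLOSED
  event#3 t=7s outcome=S: state=CLOSED
  event#4 t=9s outcome=S: state=CLOSED
  event#5 t=13s outcome=S: state=CLOSED
  event#6 t=16s outcome=F: state=CLOSED
  event#7 t=20s outcome=S: state=CLOSED
  event#8 t=21s outcome=F: state=CLOSED
  event#9 t=22s outcome=S: state=CLOSED
  event#10 t=24s outcome=S: state=CLOSED
  event#11 t=27s outcome=S: state=CLOSED
  event#12 t=28s outcome=S: state=CLOSED
  event#13 t=29s outcome=S: state=CLOSED
  event#14 t=33s outcome=F: state=CLOSED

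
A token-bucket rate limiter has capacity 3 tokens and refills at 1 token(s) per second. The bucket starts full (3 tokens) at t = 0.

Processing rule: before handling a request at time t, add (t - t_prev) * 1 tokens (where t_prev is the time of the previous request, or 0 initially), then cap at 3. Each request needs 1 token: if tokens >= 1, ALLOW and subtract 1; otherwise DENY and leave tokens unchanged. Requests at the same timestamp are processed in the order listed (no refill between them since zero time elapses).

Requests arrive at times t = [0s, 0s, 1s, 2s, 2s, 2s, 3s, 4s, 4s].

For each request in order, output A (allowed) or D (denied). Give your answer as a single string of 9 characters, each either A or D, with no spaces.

Simulating step by step:
  req#1 t=0s: ALLOW
  req#2 t=0s: ALLOW
  req#3 t=1s: ALLOW
  req#4 t=2s: ALLOW
  req#5 t=2s: ALLOW
  req#6 t=2s: DENY
  req#7 t=3s: ALLOW
  req#8 t=4s: ALLOW
  req#9 t=4s: DENY

Answer: AAAAADAAD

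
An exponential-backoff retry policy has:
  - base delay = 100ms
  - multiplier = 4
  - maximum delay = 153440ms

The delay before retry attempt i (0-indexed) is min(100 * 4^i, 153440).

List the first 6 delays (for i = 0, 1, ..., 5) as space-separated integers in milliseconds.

Computing each delay:
  i=0: min(100*4^0, 153440) = 100
  i=1: min(100*4^1, 153440) = 400
  i=2: min(100*4^2, 153440) = 1600
  i=3: min(100*4^3, 153440) = 6400
  i=4: min(100*4^4, 153440) = 25600
  i=5: min(100*4^5, 153440) = 102400

Answer: 100 400 1600 6400 25600 102400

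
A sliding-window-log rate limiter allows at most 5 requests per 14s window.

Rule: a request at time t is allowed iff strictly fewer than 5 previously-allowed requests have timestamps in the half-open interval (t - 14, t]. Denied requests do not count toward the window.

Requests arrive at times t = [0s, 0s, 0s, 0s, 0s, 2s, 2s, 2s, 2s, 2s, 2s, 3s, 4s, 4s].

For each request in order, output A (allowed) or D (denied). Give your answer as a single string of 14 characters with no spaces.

Tracking allowed requests in the window:
  req#1 t=0s: ALLOW
  req#2 t=0s: ALLOW
  req#3 t=0s: ALLOW
  req#4 t=0s: ALLOW
  req#5 t=0s: ALLOW
  req#6 t=2s: DENY
  req#7 t=2s: DENY
  req#8 t=2s: DENY
  req#9 t=2s: DENY
  req#10 t=2s: DENY
  req#11 t=2s: DENY
  req#12 t=3s: DENY
  req#13 t=4s: DENY
  req#14 t=4s: DENY

Answer: AAAAADDDDDDDDD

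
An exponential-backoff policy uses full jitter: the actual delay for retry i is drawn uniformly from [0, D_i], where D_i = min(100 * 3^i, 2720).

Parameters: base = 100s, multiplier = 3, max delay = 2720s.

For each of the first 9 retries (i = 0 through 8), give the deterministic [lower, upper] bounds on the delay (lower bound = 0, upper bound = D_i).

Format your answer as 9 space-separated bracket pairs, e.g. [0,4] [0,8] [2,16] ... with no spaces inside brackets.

Computing bounds per retry:
  i=0: D_i=min(100*3^0,2720)=100, bounds=[0,100]
  i=1: D_i=min(100*3^1,2720)=300, bounds=[0,300]
  i=2: D_i=min(100*3^2,2720)=900, bounds=[0,900]
  i=3: D_i=min(100*3^3,2720)=2700, bounds=[0,2700]
  i=4: D_i=min(100*3^4,2720)=2720, bounds=[0,2720]
  i=5: D_i=min(100*3^5,2720)=2720, bounds=[0,2720]
  i=6: D_i=min(100*3^6,2720)=2720, bounds=[0,2720]
  i=7: D_i=min(100*3^7,2720)=2720, bounds=[0,2720]
  i=8: D_i=min(100*3^8,2720)=2720, bounds=[0,2720]

Answer: [0,100] [0,300] [0,900] [0,2700] [0,2720] [0,2720] [0,2720] [0,2720] [0,2720]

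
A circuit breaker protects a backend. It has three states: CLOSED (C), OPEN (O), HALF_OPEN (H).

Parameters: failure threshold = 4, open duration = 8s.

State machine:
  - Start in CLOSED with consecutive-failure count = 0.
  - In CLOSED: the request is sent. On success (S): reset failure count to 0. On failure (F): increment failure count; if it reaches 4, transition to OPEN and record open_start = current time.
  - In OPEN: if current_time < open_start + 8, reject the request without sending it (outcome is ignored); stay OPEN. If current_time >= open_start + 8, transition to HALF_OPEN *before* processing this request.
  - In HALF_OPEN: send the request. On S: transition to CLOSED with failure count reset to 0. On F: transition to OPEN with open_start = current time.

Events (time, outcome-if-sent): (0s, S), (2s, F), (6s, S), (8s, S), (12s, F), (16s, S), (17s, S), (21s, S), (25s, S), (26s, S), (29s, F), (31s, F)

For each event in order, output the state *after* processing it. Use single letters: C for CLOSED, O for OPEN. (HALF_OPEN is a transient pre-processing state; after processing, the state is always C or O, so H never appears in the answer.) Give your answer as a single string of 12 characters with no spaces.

State after each event:
  event#1 t=0s outcome=S: state=CLOSED
  event#2 t=2s outcome=F: state=CLOSED
  event#3 t=6s outcome=S: state=CLOSED
  event#4 t=8s outcome=S: state=CLOSED
  event#5 t=12s outcome=F: state=CLOSED
  event#6 t=16s outcome=S: state=CLOSED
  event#7 t=17s outcome=S: state=CLOSED
  event#8 t=21s outcome=S: state=CLOSED
  event#9 t=25s outcome=S: state=CLOSED
  event#10 t=26s outcome=S: state=CLOSED
  event#11 t=29s outcome=F: state=CLOSED
  event#12 t=31s outcome=F: state=CLOSED

Answer: CCCCCCCCCCCC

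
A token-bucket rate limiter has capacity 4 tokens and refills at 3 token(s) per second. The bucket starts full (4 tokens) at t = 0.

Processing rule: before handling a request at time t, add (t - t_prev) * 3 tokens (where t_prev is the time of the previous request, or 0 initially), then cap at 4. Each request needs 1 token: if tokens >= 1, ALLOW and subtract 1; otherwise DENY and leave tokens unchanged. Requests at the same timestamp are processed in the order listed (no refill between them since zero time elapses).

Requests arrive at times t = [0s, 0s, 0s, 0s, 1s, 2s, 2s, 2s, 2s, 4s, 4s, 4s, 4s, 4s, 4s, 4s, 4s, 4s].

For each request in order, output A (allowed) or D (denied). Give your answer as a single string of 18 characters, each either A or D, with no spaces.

Simulating step by step:
  req#1 t=0s: ALLOW
  req#2 t=0s: ALLOW
  req#3 t=0s: ALLOW
  req#4 t=0s: ALLOW
  req#5 t=1s: ALLOW
  req#6 t=2s: ALLOW
  req#7 t=2s: ALLOW
  req#8 t=2s: ALLOW
  req#9 t=2s: ALLOW
  req#10 t=4s: ALLOW
  req#11 t=4s: ALLOW
  req#12 t=4s: ALLOW
  req#13 t=4s: ALLOW
  req#14 t=4s: DENY
  req#15 t=4s: DENY
  req#16 t=4s: DENY
  req#17 t=4s: DENY
  req#18 t=4s: DENY

Answer: AAAAAAAAAAAAADDDDD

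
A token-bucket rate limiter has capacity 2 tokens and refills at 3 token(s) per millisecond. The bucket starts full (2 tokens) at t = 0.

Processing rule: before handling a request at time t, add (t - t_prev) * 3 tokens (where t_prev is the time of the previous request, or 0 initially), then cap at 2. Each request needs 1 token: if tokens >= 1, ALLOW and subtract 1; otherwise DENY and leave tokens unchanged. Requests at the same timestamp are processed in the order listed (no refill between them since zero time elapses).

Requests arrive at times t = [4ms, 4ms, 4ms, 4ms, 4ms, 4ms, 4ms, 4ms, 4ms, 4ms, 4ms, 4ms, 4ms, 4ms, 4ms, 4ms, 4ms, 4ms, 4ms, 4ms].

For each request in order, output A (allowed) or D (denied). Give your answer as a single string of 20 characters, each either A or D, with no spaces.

Answer: AADDDDDDDDDDDDDDDDDD

Derivation:
Simulating step by step:
  req#1 t=4ms: ALLOW
  req#2 t=4ms: ALLOW
  req#3 t=4ms: DENY
  req#4 t=4ms: DENY
  req#5 t=4ms: DENY
  req#6 t=4ms: DENY
  req#7 t=4ms: DENY
  req#8 t=4ms: DENY
  req#9 t=4ms: DENY
  req#10 t=4ms: DENY
  req#11 t=4ms: DENY
  req#12 t=4ms: DENY
  req#13 t=4ms: DENY
  req#14 t=4ms: DENY
  req#15 t=4ms: DENY
  req#16 t=4ms: DENY
  req#17 t=4ms: DENY
  req#18 t=4ms: DENY
  req#19 t=4ms: DENY
  req#20 t=4ms: DENY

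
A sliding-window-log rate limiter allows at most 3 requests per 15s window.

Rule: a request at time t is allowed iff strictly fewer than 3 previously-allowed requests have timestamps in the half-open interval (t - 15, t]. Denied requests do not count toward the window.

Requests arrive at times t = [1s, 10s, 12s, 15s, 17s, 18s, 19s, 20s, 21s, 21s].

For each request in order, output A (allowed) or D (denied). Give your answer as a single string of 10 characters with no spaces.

Tracking allowed requests in the window:
  req#1 t=1s: ALLOW
  req#2 t=10s: ALLOW
  req#3 t=12s: ALLOW
  req#4 t=15s: DENY
  req#5 t=17s: ALLOW
  req#6 t=18s: DENY
  req#7 t=19s: DENY
  req#8 t=20s: DENY
  req#9 t=21s: DENY
  req#10 t=21s: DENY

Answer: AAADADDDDD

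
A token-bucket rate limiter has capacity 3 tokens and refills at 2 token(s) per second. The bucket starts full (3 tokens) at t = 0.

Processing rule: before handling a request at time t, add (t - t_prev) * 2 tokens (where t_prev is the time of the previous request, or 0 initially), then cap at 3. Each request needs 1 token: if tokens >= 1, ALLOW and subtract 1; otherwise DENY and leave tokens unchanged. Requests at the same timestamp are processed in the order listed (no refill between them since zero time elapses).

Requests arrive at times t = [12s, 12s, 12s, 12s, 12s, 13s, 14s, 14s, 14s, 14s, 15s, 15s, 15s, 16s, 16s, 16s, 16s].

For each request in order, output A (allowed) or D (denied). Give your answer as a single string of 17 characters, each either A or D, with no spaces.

Simulating step by step:
  req#1 t=12s: ALLOW
  req#2 t=12s: ALLOW
  req#3 t=12s: ALLOW
  req#4 t=12s: DENY
  req#5 t=12s: DENY
  req#6 t=13s: ALLOW
  req#7 t=14s: ALLOW
  req#8 t=14s: ALLOW
  req#9 t=14s: ALLOW
  req#10 t=14s: DENY
  req#11 t=15s: ALLOW
  req#12 t=15s: ALLOW
  req#13 t=15s: DENY
  req#14 t=16s: ALLOW
  req#15 t=16s: ALLOW
  req#16 t=16s: DENY
  req#17 t=16s: DENY

Answer: AAADDAAAADAADAADD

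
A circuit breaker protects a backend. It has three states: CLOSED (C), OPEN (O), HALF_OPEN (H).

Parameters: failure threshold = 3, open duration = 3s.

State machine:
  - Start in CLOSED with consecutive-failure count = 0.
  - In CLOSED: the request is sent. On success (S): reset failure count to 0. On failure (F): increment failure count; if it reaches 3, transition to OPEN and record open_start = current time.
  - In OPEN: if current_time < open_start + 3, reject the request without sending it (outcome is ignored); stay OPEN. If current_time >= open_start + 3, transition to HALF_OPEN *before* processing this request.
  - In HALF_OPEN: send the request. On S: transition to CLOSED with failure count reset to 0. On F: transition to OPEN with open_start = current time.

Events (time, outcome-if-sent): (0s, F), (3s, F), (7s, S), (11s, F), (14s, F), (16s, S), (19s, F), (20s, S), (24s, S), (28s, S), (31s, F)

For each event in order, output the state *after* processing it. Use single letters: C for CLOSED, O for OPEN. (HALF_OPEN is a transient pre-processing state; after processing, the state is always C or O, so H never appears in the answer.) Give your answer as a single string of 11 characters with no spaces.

State after each event:
  event#1 t=0s outcome=F: state=CLOSED
  event#2 t=3s outcome=F: state=CLOSED
  event#3 t=7s outcome=S: state=CLOSED
  event#4 t=11s outcome=F: state=CLOSED
  event#5 t=14s outcome=F: state=CLOSED
  event#6 t=16s outcome=S: state=CLOSED
  event#7 t=19s outcome=F: state=CLOSED
  event#8 t=20s outcome=S: state=CLOSED
  event#9 t=24s outcome=S: state=CLOSED
  event#10 t=28s outcome=S: state=CLOSED
  event#11 t=31s outcome=F: state=CLOSED

Answer: CCCCCCCCCCC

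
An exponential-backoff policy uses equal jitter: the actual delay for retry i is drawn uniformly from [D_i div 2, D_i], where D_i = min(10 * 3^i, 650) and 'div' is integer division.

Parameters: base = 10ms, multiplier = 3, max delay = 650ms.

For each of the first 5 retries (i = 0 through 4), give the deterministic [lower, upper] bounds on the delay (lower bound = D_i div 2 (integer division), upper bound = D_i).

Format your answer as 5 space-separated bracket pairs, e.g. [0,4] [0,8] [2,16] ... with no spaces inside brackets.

Computing bounds per retry:
  i=0: D_i=min(10*3^0,650)=10, bounds=[5,10]
  i=1: D_i=min(10*3^1,650)=30, bounds=[15,30]
  i=2: D_i=min(10*3^2,650)=90, bounds=[45,90]
  i=3: D_i=min(10*3^3,650)=270, bounds=[135,270]
  i=4: D_i=min(10*3^4,650)=650, bounds=[325,650]

Answer: [5,10] [15,30] [45,90] [135,270] [325,650]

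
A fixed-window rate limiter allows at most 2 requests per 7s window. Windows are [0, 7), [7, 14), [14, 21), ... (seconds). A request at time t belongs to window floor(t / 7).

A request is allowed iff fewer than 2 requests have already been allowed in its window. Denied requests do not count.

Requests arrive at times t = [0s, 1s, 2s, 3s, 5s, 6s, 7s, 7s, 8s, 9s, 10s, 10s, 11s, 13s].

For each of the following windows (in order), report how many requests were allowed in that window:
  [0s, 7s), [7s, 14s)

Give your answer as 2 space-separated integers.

Answer: 2 2

Derivation:
Processing requests:
  req#1 t=0s (window 0): ALLOW
  req#2 t=1s (window 0): ALLOW
  req#3 t=2s (window 0): DENY
  req#4 t=3s (window 0): DENY
  req#5 t=5s (window 0): DENY
  req#6 t=6s (window 0): DENY
  req#7 t=7s (window 1): ALLOW
  req#8 t=7s (window 1): ALLOW
  req#9 t=8s (window 1): DENY
  req#10 t=9s (window 1): DENY
  req#11 t=10s (window 1): DENY
  req#12 t=10s (window 1): DENY
  req#13 t=11s (window 1): DENY
  req#14 t=13s (window 1): DENY

Allowed counts by window: 2 2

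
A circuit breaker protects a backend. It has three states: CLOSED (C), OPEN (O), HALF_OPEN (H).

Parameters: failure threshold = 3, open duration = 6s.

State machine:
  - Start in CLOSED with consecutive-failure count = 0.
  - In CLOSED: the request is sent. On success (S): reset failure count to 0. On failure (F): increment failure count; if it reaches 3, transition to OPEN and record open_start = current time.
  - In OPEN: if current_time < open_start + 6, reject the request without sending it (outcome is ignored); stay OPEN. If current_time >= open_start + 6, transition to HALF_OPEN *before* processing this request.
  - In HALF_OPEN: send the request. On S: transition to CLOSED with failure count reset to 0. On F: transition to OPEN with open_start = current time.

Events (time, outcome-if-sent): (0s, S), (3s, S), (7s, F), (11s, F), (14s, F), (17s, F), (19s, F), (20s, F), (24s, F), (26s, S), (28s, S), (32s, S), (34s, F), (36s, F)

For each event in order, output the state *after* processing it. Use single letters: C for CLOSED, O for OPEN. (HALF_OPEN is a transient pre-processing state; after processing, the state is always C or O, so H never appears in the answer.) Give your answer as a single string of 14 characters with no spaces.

State after each event:
  event#1 t=0s outcome=S: state=CLOSED
  event#2 t=3s outcome=S: state=CLOSED
  event#3 t=7s outcome=F: state=CLOSED
  event#4 t=11s outcome=F: state=CLOSED
  event#5 t=14s outcome=F: state=OPEN
  event#6 t=17s outcome=F: state=OPEN
  event#7 t=19s outcome=F: state=OPEN
  event#8 t=20s outcome=F: state=OPEN
  event#9 t=24s outcome=F: state=OPEN
  event#10 t=26s outcome=S: state=CLOSED
  event#11 t=28s outcome=S: state=CLOSED
  event#12 t=32s outcome=S: state=CLOSED
  event#13 t=34s outcome=F: state=CLOSED
  event#14 t=36s outcome=F: state=CLOSED

Answer: CCCCOOOOOCCCCC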